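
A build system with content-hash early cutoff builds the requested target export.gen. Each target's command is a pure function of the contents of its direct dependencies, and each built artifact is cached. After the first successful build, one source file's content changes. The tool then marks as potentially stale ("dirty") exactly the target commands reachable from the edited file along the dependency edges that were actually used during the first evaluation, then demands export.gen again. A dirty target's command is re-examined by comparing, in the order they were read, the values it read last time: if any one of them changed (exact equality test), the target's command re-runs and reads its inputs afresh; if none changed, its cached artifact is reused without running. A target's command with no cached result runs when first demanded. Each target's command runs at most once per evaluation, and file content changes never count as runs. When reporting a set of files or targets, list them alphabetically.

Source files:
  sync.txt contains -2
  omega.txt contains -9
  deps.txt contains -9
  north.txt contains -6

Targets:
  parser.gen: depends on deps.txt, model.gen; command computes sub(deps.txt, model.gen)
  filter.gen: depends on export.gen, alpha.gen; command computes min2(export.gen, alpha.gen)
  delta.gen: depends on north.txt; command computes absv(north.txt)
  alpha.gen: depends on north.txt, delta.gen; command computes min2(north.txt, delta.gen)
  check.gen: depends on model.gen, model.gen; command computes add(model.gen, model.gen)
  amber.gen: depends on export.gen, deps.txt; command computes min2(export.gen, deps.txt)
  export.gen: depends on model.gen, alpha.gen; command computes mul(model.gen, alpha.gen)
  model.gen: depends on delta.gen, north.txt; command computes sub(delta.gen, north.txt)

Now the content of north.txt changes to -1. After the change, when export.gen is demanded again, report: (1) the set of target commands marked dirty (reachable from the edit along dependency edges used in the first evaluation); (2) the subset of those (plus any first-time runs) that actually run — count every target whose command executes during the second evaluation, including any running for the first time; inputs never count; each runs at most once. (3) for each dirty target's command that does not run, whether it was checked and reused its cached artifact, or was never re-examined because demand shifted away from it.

Marked dirty: alpha.gen, delta.gen, export.gen, model.gen.
Target commands that run: alpha.gen, delta.gen, export.gen, model.gen — 4 in total.
Every dirty target's command ran.

First evaluation (everything demanded from the output):
  delta.gen = absv(-6) = 6
  alpha.gen = min2(-6, 6) = -6
  model.gen = sub(6, -6) = 12
  export.gen = mul(12, -6) = -72

Propagation after the edit:
  delta.gen: runs — north.txt -6->-1; result 1.
  alpha.gen: runs — north.txt -6->-1; delta.gen 6->1; result -1.
  model.gen: runs — delta.gen 6->1; north.txt -6->-1; result 2.
  export.gen: runs — model.gen 12->2; alpha.gen -6->-1; result -2.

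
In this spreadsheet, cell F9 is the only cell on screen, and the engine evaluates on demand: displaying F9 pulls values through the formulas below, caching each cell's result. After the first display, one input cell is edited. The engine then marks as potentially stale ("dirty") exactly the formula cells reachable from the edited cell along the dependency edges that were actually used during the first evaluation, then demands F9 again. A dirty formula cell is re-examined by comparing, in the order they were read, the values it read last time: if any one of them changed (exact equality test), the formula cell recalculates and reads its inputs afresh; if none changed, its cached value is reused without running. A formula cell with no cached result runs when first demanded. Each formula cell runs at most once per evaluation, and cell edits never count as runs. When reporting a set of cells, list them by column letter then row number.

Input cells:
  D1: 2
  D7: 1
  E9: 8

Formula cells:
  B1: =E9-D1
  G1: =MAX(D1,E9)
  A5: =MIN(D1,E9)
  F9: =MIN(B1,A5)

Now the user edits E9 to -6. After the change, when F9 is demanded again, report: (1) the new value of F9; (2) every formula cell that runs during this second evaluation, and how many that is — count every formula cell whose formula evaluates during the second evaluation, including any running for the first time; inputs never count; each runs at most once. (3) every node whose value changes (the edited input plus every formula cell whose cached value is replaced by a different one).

F9 now evaluates to -8.
Run set: A5, B1, F9 (3 run).
Changed values: A5, B1, E9, F9.

Initial pass — values computed on the first demand:
  A5 = MIN(2, 8) = 2
  B1 = 8 - 2 = 6
  F9 = MIN(6, 2) = 2

Second demand — change propagation:
  A5: re-runs because E9 8->-6; new result -6.
  B1: re-runs because E9 8->-6; new result -8.
  F9: re-runs because B1 6->-8; A5 2->-6; new result -8.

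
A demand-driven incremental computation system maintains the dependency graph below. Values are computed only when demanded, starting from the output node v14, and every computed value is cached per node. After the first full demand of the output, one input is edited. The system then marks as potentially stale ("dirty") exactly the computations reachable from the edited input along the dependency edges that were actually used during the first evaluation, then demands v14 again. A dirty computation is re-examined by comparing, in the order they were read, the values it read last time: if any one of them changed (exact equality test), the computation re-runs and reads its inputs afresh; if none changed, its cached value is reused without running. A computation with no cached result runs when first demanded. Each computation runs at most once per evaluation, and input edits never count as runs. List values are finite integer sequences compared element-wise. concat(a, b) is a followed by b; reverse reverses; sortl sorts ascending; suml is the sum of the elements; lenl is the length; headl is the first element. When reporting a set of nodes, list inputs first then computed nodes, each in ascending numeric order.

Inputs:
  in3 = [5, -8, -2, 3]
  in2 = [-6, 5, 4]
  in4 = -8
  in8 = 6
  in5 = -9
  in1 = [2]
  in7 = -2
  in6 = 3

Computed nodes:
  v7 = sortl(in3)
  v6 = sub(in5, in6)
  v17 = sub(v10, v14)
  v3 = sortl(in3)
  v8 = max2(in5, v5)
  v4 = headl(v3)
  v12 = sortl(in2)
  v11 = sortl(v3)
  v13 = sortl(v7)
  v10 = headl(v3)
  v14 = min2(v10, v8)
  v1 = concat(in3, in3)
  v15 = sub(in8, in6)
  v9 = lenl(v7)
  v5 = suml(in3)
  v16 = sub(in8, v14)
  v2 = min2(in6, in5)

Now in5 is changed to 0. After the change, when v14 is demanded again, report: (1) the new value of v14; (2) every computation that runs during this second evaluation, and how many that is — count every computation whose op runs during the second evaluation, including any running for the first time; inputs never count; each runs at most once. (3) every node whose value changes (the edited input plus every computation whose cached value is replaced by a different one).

First evaluation (everything demanded from the output):
  v3 = sortl([5, -8, -2, 3]) = [-8, -2, 3, 5]
  v5 = suml([5, -8, -2, 3]) = -2
  v8 = max2(-9, -2) = -2
  v10 = headl([-8, -2, 3, 5]) = -8
  v14 = min2(-8, -2) = -8

Propagation after the edit:
  v8: runs — in5 -9->0; result 0.
  v14: runs — v8 -2->0; result -8 (same value as before).

New value of v14: -8.
Computations that run: v8, v14 — 2 in total.
Values that change: in5, v8.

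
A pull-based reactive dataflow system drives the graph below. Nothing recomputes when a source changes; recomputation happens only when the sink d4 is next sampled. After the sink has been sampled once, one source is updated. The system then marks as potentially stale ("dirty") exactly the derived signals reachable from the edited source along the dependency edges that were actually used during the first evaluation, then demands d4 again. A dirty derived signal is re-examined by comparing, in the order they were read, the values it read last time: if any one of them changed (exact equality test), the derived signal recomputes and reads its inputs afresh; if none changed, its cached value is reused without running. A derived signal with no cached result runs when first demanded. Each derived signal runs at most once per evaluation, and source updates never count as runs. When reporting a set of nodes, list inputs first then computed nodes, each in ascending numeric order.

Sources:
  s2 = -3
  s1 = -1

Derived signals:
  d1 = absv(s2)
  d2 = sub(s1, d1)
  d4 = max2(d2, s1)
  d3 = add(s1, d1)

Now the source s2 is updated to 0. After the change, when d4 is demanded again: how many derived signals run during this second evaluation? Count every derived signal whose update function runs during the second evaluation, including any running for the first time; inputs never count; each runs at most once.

Derived signals that run: d1, d2, d4 — 3 in total.

First evaluation (everything demanded from the output):
  d1 = absv(-3) = 3
  d2 = sub(-1, 3) = -4
  d4 = max2(-4, -1) = -1

Propagation after the edit:
  d1: runs — s2 -3->0; result 0.
  d2: runs — d1 3->0; result -1.
  d4: runs — d2 -4->-1; result -1 (same value as before).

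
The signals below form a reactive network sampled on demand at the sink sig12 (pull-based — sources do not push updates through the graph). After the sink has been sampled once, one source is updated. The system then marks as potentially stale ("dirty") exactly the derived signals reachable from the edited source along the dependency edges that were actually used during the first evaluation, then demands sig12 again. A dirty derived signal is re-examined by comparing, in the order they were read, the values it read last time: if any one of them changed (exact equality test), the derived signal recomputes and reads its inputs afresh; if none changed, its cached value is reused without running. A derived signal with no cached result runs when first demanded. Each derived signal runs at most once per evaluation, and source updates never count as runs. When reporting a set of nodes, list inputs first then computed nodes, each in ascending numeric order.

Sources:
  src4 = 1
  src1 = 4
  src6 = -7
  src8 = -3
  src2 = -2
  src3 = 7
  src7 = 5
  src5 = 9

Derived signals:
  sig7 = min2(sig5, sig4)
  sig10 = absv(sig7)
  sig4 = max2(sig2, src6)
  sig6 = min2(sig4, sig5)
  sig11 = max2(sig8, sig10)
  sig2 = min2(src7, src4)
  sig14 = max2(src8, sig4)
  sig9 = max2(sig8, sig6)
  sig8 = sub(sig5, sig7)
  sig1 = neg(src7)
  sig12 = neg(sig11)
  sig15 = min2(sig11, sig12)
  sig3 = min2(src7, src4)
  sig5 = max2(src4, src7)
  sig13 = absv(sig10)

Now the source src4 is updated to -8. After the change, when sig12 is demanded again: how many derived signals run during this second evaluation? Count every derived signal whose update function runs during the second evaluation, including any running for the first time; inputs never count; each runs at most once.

Run set: sig2, sig4, sig5, sig7, sig8, sig10, sig11, sig12 (8 run).

Initial pass — values computed on the first demand:
  sig2 = min2(5, 1) = 1
  sig4 = max2(1, -7) = 1
  sig5 = max2(1, 5) = 5
  sig7 = min2(5, 1) = 1
  sig8 = sub(5, 1) = 4
  sig10 = absv(1) = 1
  sig11 = max2(4, 1) = 4
  sig12 = neg(4) = -4

Second demand — change propagation:
  sig2: re-runs because src4 1->-8; new result -8.
  sig4: re-runs because sig2 1->-8; new result -7.
  sig5: re-runs because src4 1->-8; new result 5 (unchanged).
  sig7: re-runs because sig4 1->-7; new result -7.
  sig8: re-runs because sig7 1->-7; new result 12.
  sig10: re-runs because sig7 1->-7; new result 7.
  sig11: re-runs because sig8 4->12; sig10 1->7; new result 12.
  sig12: re-runs because sig11 4->12; new result -12.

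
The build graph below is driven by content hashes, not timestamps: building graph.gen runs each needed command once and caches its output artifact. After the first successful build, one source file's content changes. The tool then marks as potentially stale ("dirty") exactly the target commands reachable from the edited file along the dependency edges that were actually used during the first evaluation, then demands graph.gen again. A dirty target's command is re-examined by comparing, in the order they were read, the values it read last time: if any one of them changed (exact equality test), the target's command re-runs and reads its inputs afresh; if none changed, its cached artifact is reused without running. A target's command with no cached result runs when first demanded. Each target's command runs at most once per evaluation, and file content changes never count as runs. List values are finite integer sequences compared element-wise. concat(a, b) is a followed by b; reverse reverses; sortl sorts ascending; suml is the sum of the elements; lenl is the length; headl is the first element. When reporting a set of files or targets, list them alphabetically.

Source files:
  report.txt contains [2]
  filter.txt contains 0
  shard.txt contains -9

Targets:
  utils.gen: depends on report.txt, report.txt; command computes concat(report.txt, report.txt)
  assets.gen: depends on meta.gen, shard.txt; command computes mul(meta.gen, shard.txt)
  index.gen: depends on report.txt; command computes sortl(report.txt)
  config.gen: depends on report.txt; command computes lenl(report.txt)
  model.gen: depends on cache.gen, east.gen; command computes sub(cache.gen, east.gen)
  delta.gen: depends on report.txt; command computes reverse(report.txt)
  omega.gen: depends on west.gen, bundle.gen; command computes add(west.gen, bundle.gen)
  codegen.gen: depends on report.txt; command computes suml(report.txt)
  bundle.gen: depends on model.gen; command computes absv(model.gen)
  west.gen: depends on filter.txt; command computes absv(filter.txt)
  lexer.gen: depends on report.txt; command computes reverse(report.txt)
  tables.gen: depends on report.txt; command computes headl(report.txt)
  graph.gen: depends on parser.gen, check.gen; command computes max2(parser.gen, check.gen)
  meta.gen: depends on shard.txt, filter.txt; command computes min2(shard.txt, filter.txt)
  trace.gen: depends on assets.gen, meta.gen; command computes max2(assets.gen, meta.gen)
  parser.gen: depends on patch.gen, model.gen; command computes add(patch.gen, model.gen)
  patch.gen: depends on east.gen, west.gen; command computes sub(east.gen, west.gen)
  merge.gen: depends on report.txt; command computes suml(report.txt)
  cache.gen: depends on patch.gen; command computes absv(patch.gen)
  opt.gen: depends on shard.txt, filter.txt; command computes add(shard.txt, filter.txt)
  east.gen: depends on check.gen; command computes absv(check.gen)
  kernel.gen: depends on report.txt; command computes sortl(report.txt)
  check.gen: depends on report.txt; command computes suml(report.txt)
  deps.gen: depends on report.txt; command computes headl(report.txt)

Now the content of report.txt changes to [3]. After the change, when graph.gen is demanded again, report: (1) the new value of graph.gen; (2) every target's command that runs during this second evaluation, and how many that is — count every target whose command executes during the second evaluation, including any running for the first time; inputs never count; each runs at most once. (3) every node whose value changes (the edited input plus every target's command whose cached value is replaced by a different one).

graph.gen now evaluates to 3.
Run set: cache.gen, check.gen, east.gen, graph.gen, model.gen, parser.gen, patch.gen (7 run).
Changed values: cache.gen, check.gen, east.gen, graph.gen, parser.gen, patch.gen, report.txt.

Initial pass — values computed on the first demand:
  check.gen = suml([2]) = 2
  east.gen = absv(2) = 2
  west.gen = absv(0) = 0
  patch.gen = sub(2, 0) = 2
  cache.gen = absv(2) = 2
  model.gen = sub(2, 2) = 0
  parser.gen = add(2, 0) = 2
  graph.gen = max2(2, 2) = 2

Second demand — change propagation:
  check.gen: re-runs because report.txt [2]->[3]; new result 3.
  east.gen: re-runs because check.gen 2->3; new result 3.
  patch.gen: re-runs because east.gen 2->3; new result 3.
  cache.gen: re-runs because patch.gen 2->3; new result 3.
  model.gen: re-runs because cache.gen 2->3; east.gen 2->3; new result 0 (unchanged).
  parser.gen: re-runs because patch.gen 2->3; new result 3.
  graph.gen: re-runs because parser.gen 2->3; check.gen 2->3; new result 3.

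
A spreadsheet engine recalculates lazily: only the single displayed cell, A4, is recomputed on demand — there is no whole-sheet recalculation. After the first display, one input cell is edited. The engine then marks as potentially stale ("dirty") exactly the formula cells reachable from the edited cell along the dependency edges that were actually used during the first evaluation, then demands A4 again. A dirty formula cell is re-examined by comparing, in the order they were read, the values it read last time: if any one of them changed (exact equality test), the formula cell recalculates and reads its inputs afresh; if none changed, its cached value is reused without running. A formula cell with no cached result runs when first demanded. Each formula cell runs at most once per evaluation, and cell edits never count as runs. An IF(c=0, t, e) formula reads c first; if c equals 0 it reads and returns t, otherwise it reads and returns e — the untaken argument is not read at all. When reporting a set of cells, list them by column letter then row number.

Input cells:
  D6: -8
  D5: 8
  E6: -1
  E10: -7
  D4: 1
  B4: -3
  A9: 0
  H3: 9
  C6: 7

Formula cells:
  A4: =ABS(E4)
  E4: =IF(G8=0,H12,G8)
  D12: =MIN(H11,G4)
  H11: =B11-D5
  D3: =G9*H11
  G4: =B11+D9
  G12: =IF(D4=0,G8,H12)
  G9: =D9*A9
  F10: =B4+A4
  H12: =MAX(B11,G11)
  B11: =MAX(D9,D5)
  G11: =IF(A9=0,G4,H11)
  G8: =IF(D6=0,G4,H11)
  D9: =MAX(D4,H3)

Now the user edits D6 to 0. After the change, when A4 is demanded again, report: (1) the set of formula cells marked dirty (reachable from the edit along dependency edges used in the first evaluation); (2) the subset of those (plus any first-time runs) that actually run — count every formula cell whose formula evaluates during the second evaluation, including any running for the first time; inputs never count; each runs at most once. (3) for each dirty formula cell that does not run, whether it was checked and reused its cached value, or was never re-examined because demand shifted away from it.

Marked dirty: A4, E4, G8.
Formula cells that run: A4, E4, G4, G8 — 4 in total.
Every dirty formula cell ran.
Key observation: a condition flipped, so demand reaches new nodes — G4 runs for the first time.

First evaluation (everything demanded from the output):
  D9 = MAX(1, 9) = 9
  B11 = MAX(9, 8) = 9
  H11 = 9 - 8 = 1
  G8 = IF(D6=0: D6=-8 -> else branch H11) = 1
  E4 = IF(G8=0: G8=1 -> else branch G8) = 1
  A4 = ABS(1) = 1

Propagation after the edit:
  G4: demanded for the first time — runs, produces 18.
  G8: runs — D6 -8->0; result 18.
  E4: runs — G8 1->18; G8 1->18; result 18.
  A4: runs — E4 1->18; result 18.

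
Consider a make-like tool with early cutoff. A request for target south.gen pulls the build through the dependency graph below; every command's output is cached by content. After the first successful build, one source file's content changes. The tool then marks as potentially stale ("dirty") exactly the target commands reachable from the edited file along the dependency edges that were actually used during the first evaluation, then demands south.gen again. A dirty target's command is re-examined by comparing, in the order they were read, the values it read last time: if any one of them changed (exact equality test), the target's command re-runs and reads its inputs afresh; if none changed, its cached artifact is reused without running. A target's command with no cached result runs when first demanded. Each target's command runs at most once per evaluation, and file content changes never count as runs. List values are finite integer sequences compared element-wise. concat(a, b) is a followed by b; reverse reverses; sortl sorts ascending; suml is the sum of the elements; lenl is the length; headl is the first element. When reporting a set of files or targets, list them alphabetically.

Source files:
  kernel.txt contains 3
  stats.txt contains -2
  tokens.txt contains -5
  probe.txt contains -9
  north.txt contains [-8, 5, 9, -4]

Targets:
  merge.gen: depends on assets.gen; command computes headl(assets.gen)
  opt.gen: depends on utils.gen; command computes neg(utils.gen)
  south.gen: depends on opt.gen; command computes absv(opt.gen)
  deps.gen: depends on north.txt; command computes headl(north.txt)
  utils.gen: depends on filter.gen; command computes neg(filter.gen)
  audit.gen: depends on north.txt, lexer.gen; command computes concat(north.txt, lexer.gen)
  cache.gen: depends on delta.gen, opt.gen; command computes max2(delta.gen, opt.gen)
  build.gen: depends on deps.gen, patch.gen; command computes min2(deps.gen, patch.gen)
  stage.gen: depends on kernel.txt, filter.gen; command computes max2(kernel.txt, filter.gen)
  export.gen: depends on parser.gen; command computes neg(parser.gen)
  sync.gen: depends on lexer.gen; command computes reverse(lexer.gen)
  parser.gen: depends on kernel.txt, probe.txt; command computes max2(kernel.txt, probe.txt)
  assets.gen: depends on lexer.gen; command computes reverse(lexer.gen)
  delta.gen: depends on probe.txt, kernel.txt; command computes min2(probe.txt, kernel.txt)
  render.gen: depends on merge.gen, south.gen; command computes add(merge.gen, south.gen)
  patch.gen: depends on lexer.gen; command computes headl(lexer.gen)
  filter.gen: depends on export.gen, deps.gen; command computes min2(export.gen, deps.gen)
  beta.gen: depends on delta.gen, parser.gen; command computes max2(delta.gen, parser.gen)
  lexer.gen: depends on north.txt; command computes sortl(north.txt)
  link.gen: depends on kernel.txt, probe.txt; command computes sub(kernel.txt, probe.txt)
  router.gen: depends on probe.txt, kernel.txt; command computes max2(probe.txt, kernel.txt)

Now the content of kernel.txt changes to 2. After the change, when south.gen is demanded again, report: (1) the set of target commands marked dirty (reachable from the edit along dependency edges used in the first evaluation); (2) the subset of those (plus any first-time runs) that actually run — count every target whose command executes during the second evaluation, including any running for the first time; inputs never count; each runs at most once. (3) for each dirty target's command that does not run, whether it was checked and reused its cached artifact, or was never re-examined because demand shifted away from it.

First demand of the output computes:
  deps.gen = headl([-8, 5, 9, -4]) = -8
  parser.gen = max2(3, -9) = 3
  export.gen = neg(3) = -3
  filter.gen = min2(-3, -8) = -8
  utils.gen = neg(-8) = 8
  opt.gen = neg(8) = -8
  south.gen = absv(-8) = 8

After the edit, cleaning proceeds:
  parser.gen: a read changed (kernel.txt 3->2) — executes, giving 2.
  export.gen: a read changed (parser.gen 3->2) — executes, giving -2.
  filter.gen: a read changed (export.gen -3->-2) — executes, giving -8 — identical to its old value.
  utils.gen: dirty, but its reads are unchanged (filter.gen unchanged); cached 8 stands.
  opt.gen: dirty, but its reads are unchanged (utils.gen unchanged); cached -8 stands.
  south.gen: dirty, but its reads are unchanged (opt.gen unchanged); cached 8 stands.

Note the absorption at filter.gen: it re-runs yet its value is the same, leaving the output's value untouched.

The edit dirties: export.gen, filter.gen, opt.gen, parser.gen, south.gen, utils.gen.
3 target commands run: export.gen, filter.gen, parser.gen.
Cache hits after checking: opt.gen, south.gen, utils.gen.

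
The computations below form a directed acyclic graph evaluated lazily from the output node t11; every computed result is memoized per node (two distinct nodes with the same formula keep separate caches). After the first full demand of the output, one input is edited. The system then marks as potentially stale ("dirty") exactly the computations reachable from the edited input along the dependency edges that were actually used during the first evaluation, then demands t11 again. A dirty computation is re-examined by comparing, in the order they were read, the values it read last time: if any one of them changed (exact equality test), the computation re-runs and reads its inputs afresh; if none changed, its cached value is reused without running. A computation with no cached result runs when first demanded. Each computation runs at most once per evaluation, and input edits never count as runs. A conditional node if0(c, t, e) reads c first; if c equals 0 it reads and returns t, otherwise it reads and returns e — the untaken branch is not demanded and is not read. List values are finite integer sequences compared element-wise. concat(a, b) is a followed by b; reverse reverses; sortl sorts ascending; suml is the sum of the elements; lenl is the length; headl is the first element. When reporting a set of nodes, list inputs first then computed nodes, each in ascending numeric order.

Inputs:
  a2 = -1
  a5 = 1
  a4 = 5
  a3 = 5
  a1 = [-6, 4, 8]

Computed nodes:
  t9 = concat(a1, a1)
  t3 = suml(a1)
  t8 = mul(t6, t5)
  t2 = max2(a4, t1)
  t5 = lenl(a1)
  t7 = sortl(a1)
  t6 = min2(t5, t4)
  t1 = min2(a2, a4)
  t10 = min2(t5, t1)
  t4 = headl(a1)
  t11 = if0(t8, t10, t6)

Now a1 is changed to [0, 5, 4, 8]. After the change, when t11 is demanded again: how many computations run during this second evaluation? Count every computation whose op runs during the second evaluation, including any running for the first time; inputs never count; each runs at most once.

7 computations run: t1, t4, t5, t6, t8, t10, t11.
Note the branch switch — t1, t10 had no cache and run now for the first time.

First demand of the output computes:
  t4 = headl([-6, 4, 8]) = -6
  t5 = lenl([-6, 4, 8]) = 3
  t6 = min2(3, -6) = -6
  t8 = mul(-6, 3) = -18
  t11 = if0(t8=-18 -> else branch t6) = -6

After the edit, cleaning proceeds:
  t1: had never run; runs now, result -1.
  t4: a read changed (a1 [-6, 4, 8]->[0, 5, 4, 8]) — executes, giving 0.
  t5: a read changed (a1 [-6, 4, 8]->[0, 5, 4, 8]) — executes, giving 4.
  t6: a read changed (t5 3->4; t4 -6->0) — executes, giving 0.
  t8: a read changed (t6 -6->0; t5 3->4) — executes, giving 0.
  t10: had never run; runs now, result -1.
  t11: a read changed (t8 -18->0; t6 -6->0) — executes, giving -1.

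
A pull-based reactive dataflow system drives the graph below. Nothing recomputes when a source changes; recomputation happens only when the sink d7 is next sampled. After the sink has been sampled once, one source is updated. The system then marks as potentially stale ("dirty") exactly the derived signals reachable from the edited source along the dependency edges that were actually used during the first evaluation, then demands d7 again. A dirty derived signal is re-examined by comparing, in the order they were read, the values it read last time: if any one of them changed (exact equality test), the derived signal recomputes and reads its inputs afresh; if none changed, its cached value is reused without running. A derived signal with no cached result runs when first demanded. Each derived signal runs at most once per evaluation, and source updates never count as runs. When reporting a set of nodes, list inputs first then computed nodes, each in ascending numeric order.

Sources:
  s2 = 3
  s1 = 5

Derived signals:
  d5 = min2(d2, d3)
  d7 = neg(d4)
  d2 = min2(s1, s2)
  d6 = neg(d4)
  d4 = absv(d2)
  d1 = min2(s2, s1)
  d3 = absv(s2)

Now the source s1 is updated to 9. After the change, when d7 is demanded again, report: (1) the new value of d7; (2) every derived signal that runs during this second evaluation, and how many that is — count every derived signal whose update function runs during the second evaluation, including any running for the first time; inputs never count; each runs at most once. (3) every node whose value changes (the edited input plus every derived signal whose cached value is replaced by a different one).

New value of d7: -3.
Derived signals that run: d2 — 1 in total.
Values that change: s1.
Key observation: the change is absorbed at d2 — it re-runs but produces the same value, and the output's value is unchanged.

First evaluation (everything demanded from the output):
  d2 = min2(5, 3) = 3
  d4 = absv(3) = 3
  d7 = neg(3) = -3

Propagation after the edit:
  d2: runs — s1 5->9; result 3 (same value as before).
  d4: checked — values it read are unchanged (d2 unchanged); reused cached 3 without running.
  d7: checked — values it read are unchanged (d4 unchanged); reused cached -3 without running.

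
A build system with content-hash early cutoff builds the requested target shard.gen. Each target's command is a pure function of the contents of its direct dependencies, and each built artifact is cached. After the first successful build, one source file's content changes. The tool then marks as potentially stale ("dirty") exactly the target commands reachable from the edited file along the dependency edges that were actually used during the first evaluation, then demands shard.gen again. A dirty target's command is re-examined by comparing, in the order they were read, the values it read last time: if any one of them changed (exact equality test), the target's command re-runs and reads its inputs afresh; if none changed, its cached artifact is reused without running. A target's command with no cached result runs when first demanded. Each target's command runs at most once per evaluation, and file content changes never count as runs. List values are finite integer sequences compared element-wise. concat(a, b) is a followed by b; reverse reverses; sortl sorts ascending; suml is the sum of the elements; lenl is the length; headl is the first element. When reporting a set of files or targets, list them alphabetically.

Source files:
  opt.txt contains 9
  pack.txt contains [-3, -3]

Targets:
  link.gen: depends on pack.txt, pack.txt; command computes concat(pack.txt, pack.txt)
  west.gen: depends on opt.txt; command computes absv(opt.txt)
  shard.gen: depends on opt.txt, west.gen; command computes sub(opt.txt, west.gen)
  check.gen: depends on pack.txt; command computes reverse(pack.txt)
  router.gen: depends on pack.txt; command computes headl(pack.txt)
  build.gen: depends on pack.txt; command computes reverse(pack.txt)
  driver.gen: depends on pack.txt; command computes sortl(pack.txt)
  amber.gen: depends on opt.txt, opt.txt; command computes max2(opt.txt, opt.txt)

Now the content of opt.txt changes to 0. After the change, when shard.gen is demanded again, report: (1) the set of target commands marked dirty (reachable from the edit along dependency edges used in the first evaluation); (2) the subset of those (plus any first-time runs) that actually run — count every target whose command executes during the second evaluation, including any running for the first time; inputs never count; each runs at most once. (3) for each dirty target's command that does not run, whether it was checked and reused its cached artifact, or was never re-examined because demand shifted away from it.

Marked dirty: shard.gen, west.gen.
Target commands that run: shard.gen, west.gen — 2 in total.
Every dirty target's command ran.

First evaluation (everything demanded from the output):
  west.gen = absv(9) = 9
  shard.gen = sub(9, 9) = 0

Propagation after the edit:
  west.gen: runs — opt.txt 9->0; result 0.
  shard.gen: runs — opt.txt 9->0; west.gen 9->0; result 0 (same value as before).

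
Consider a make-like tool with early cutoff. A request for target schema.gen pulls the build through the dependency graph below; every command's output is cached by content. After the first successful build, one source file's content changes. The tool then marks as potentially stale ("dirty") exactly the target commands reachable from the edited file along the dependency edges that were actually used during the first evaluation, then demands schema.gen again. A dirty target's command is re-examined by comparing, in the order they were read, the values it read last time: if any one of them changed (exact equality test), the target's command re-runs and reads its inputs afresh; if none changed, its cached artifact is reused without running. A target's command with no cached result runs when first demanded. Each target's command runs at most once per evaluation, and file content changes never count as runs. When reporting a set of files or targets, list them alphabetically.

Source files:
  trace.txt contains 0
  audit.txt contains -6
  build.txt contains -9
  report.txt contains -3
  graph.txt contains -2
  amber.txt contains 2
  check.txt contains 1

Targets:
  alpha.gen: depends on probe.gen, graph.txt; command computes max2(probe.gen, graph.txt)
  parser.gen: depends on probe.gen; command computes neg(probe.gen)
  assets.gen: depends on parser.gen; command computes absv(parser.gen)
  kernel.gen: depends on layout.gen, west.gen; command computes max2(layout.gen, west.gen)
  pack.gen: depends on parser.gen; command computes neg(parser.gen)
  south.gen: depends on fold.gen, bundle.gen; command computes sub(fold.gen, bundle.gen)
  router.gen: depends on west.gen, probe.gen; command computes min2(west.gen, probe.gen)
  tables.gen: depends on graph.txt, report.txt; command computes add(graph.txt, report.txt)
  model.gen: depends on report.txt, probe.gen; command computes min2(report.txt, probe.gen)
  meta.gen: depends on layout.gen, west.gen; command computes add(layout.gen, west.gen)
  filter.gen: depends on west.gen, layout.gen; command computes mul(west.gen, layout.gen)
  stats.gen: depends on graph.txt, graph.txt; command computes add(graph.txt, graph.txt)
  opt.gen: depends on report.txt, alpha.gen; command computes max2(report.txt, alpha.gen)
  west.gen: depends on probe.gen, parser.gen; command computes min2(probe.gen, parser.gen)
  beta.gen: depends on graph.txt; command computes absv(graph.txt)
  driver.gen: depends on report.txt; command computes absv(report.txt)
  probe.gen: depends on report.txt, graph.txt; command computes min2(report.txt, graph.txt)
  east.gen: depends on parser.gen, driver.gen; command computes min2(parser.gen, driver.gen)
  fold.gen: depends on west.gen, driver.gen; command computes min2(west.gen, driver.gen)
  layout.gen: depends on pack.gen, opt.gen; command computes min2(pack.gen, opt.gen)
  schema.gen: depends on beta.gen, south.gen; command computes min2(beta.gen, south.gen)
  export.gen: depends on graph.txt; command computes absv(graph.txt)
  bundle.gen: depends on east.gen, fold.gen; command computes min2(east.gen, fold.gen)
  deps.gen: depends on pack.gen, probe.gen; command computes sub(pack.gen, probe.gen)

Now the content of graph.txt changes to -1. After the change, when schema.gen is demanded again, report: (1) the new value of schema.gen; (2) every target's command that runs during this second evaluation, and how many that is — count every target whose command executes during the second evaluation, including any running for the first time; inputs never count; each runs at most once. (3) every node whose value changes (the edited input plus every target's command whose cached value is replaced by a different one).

Demanding schema.gen again yields 0.
3 target commands run: beta.gen, probe.gen, schema.gen.
The nodes whose values change: beta.gen, graph.txt.
Note where the cutoff bites: parser.gen is checked, finds nothing changed, and keeps its cache.

First demand of the output computes:
  beta.gen = absv(-2) = 2
  driver.gen = absv(-3) = 3
  probe.gen = min2(-3, -2) = -3
  parser.gen = neg(-3) = 3
  east.gen = min2(3, 3) = 3
  west.gen = min2(-3, 3) = -3
  fold.gen = min2(-3, 3) = -3
  bundle.gen = min2(3, -3) = -3
  south.gen = sub(-3, -3) = 0
  schema.gen = min2(2, 0) = 0

After the edit, cleaning proceeds:
  beta.gen: a read changed (graph.txt -2->-1) — executes, giving 1.
  probe.gen: a read changed (graph.txt -2->-1) — executes, giving -3 — identical to its old value.
  parser.gen: dirty, but its reads are unchanged (probe.gen unchanged); cached 3 stands.
  east.gen: dirty, but its reads are unchanged (parser.gen unchanged, driver.gen unchanged); cached 3 stands.
  west.gen: dirty, but its reads are unchanged (probe.gen unchanged, parser.gen unchanged); cached -3 stands.
  fold.gen: dirty, but its reads are unchanged (west.gen unchanged, driver.gen unchanged); cached -3 stands.
  bundle.gen: dirty, but its reads are unchanged (east.gen unchanged, fold.gen unchanged); cached -3 stands.
  south.gen: dirty, but its reads are unchanged (fold.gen unchanged, bundle.gen unchanged); cached 0 stands.
  schema.gen: a read changed (beta.gen 2->1) — executes, giving 0 — identical to its old value.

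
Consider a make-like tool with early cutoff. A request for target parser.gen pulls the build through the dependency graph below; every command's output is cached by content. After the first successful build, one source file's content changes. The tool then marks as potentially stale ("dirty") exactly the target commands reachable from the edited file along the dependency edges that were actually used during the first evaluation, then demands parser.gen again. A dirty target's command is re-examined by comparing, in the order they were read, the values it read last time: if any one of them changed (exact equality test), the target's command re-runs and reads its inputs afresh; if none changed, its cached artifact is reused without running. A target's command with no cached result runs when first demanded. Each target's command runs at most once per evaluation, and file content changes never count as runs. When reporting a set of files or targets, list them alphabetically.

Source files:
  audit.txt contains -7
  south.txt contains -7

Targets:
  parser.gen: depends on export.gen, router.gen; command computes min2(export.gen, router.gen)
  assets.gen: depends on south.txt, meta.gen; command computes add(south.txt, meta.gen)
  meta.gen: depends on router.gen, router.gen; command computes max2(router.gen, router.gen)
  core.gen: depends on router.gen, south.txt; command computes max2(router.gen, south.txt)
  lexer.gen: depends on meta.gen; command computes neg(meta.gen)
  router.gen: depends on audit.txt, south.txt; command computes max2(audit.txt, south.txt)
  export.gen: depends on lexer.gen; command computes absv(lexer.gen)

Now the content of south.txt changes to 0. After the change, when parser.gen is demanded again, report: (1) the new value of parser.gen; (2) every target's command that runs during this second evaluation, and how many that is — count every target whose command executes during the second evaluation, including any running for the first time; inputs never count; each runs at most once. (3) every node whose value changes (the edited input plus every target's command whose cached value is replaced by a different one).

Demanding parser.gen again yields 0.
5 target commands run: export.gen, lexer.gen, meta.gen, parser.gen, router.gen.
The nodes whose values change: export.gen, lexer.gen, meta.gen, parser.gen, router.gen, south.txt.

First demand of the output computes:
  router.gen = max2(-7, -7) = -7
  meta.gen = max2(-7, -7) = -7
  lexer.gen = neg(-7) = 7
  export.gen = absv(7) = 7
  parser.gen = min2(7, -7) = -7

After the edit, cleaning proceeds:
  router.gen: a read changed (south.txt -7->0) — executes, giving 0.
  meta.gen: a read changed (router.gen -7->0; router.gen -7->0) — executes, giving 0.
  lexer.gen: a read changed (meta.gen -7->0) — executes, giving 0.
  export.gen: a read changed (lexer.gen 7->0) — executes, giving 0.
  parser.gen: a read changed (export.gen 7->0; router.gen -7->0) — executes, giving 0.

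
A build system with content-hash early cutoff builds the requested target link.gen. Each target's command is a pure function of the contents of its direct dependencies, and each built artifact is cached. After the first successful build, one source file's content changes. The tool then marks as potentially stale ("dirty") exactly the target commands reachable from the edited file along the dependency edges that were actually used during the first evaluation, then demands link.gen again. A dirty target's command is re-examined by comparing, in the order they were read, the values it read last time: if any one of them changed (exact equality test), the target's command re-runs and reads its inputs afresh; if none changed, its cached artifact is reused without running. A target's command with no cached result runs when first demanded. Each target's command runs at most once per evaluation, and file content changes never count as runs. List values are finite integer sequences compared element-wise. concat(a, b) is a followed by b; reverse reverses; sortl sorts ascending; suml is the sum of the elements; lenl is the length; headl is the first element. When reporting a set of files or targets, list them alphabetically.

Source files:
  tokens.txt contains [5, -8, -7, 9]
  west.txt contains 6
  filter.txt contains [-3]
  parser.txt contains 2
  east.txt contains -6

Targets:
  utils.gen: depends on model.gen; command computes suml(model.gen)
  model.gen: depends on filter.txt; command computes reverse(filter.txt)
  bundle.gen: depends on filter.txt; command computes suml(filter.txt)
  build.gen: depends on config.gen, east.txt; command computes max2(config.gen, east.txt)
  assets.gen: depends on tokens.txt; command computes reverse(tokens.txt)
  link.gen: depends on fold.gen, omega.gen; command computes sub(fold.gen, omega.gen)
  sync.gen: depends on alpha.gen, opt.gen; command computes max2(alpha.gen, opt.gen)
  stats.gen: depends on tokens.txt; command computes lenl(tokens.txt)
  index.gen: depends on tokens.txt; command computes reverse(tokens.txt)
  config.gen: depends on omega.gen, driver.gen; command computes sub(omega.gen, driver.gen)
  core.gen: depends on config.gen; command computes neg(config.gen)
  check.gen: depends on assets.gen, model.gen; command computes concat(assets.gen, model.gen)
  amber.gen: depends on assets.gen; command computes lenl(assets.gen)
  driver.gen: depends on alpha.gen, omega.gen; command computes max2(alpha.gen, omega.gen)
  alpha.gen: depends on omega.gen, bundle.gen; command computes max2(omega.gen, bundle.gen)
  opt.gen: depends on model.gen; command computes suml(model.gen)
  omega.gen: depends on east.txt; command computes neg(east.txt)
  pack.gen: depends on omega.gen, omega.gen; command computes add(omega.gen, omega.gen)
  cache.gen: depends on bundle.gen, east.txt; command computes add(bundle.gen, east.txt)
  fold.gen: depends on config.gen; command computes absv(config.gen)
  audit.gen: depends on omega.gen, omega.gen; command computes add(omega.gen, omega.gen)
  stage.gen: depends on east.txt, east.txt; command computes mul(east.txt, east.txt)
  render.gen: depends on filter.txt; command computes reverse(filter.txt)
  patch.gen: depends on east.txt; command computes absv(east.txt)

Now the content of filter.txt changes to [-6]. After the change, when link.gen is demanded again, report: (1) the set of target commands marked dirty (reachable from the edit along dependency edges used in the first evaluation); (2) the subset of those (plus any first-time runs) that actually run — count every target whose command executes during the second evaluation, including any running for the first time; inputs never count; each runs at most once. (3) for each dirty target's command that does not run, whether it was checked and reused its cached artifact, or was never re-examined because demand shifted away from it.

First evaluation (everything demanded from the output):
  bundle.gen = suml([-3]) = -3
  omega.gen = neg(-6) = 6
  alpha.gen = max2(6, -3) = 6
  driver.gen = max2(6, 6) = 6
  config.gen = sub(6, 6) = 0
  fold.gen = absv(0) = 0
  link.gen = sub(0, 6) = -6

Propagation after the edit:
  bundle.gen: runs — filter.txt [-3]->[-6]; result -6.
  alpha.gen: runs — bundle.gen -3->-6; result 6 (same value as before).
  driver.gen: checked — values it read are unchanged (alpha.gen unchanged, omega.gen unchanged); reused cached 6 without running.
  config.gen: checked — values it read are unchanged (omega.gen unchanged, driver.gen unchanged); reused cached 0 without running.
  fold.gen: checked — values it read are unchanged (config.gen unchanged); reused cached 0 without running.
  link.gen: checked — values it read are unchanged (fold.gen unchanged, omega.gen unchanged); reused cached -6 without running.

Key observation: the change is absorbed at alpha.gen — it re-runs but produces the same value, and the output's value is unchanged.

Marked dirty: alpha.gen, bundle.gen, config.gen, driver.gen, fold.gen, link.gen.
Target commands that run: alpha.gen, bundle.gen — 2 in total.
Checked but reused from cache: config.gen, driver.gen, fold.gen, link.gen.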